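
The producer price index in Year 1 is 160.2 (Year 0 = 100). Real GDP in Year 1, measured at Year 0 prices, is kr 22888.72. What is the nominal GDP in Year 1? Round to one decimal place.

36667.7

Nominal = Real × (Index/100) = 22888.72 × (160.2/100)
        = 22888.72 × 1.602 = 36667.7294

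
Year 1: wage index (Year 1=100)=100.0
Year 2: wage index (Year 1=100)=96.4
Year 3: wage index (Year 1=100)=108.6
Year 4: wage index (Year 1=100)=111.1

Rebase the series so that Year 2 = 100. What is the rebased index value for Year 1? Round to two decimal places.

103.73

Rebased(Year 1) = 100.0 / 96.4 × 100 = 103.7344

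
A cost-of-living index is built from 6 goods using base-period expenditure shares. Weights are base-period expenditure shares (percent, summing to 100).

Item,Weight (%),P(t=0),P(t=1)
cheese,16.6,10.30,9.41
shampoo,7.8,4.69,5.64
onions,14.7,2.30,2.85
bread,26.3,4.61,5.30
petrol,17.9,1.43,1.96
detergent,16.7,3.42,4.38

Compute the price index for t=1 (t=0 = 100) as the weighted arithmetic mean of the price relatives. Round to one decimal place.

118.9

cheese: 16.6 × (9.41/10.30) = 16.6 × 0.913592 = 15.1656
shampoo: 7.8 × (5.64/4.69) = 7.8 × 1.202559 = 9.3800
onions: 14.7 × (2.85/2.30) = 14.7 × 1.239130 = 18.2152
bread: 26.3 × (5.30/4.61) = 26.3 × 1.149675 = 30.2364
petrol: 17.9 × (1.96/1.43) = 17.9 × 1.370629 = 24.5343
detergent: 16.7 × (4.38/3.42) = 16.7 × 1.280702 = 21.3877
Index = Σ wᵢ·(p₁ᵢ/p₀ᵢ) = 15.1656 + 9.3800 + 18.2152 + 30.2364 + 24.5343 + 21.3877 = 118.9192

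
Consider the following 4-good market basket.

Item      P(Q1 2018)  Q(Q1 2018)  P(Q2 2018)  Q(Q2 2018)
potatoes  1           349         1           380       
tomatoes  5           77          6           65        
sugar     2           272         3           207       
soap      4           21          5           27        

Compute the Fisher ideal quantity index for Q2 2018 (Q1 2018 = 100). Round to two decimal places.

89.09

Laspeyres component (base-period weights):
ΣP(Q1 2018)Q(Q2 2018) = 1×380 + 5×65 + 2×207 + 4×27 = 380 + 325 + 414 + 108 = 1227
ΣP(Q1 2018)Q(Q1 2018) = 1×349 + 5×77 + 2×272 + 4×21 = 349 + 385 + 544 + 84 = 1362
L = 1227 / 1362 × 100 = 90.0881
Paasche component (current-period weights):
ΣP(Q2 2018)Q(Q2 2018) = 1×380 + 6×65 + 3×207 + 5×27 = 380 + 390 + 621 + 135 = 1526
ΣP(Q2 2018)Q(Q1 2018) = 1×349 + 6×77 + 3×272 + 5×21 = 349 + 462 + 816 + 105 = 1732
P = 1526 / 1732 × 100 = 88.1062
Fisher = √(L × P) = √(90.0881 × 88.1062) = 89.0917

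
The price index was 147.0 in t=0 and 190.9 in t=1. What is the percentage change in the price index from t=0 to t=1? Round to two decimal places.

Change = (190.9 − 147.0) / 147.0 × 100
       = 43.9 / 147.0 × 100 = 29.8639%

29.86%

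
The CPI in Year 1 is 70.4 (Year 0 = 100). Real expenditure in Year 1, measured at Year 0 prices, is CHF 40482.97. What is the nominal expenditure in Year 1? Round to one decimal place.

28500.0

Nominal = Real × (Index/100) = 40482.97 × (70.4/100)
        = 40482.97 × 0.704 = 28500.0109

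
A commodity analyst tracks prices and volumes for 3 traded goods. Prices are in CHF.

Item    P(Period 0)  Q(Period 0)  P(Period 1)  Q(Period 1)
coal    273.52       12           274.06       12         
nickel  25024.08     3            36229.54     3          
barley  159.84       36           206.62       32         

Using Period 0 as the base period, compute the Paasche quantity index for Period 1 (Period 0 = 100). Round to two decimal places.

99.31

Paasche quantity index uses current-period prices as weights.
ΣP(Period 1)·Q(Period 1) = 274.06×12 + 36229.54×3 + 206.62×32 = 3288.72 + 108688.62 + 6611.84 = 118589.18
ΣP(Period 1)·Q(Period 0) = 274.06×12 + 36229.54×3 + 206.62×36 = 3288.72 + 108688.62 + 7438.32 = 119415.66
Index = 118589.18 / 119415.66 × 100 = 99.3079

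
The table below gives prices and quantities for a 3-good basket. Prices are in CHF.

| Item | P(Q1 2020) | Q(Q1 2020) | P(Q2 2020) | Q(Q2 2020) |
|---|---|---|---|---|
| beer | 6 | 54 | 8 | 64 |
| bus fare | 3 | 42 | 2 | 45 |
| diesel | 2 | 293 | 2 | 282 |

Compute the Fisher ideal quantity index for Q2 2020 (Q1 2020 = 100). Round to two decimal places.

Laspeyres component (base-period weights):
ΣP(Q1 2020)Q(Q2 2020) = 6×64 + 3×45 + 2×282 = 384 + 135 + 564 = 1083
ΣP(Q1 2020)Q(Q1 2020) = 6×54 + 3×42 + 2×293 = 324 + 126 + 586 = 1036
L = 1083 / 1036 × 100 = 104.5367
Paasche component (current-period weights):
ΣP(Q2 2020)Q(Q2 2020) = 8×64 + 2×45 + 2×282 = 512 + 90 + 564 = 1166
ΣP(Q2 2020)Q(Q1 2020) = 8×54 + 2×42 + 2×293 = 432 + 84 + 586 = 1102
P = 1166 / 1102 × 100 = 105.8076
Fisher = √(L × P) = √(104.5367 × 105.8076) = 105.1702

105.17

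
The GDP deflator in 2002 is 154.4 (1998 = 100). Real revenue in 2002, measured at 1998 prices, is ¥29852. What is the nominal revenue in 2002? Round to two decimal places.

Nominal = Real × (Index/100) = 29852 × (154.4/100)
        = 29852 × 1.544 = 46091.4880

46091.49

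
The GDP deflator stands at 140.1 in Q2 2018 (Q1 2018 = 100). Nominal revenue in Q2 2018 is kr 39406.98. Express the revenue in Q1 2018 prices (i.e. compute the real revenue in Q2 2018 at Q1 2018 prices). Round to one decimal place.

Real = Nominal ÷ (Index/100) = 39406.98 ÷ (140.1/100)
     = 39406.98 ÷ 1.401 = 28127.7516

28127.8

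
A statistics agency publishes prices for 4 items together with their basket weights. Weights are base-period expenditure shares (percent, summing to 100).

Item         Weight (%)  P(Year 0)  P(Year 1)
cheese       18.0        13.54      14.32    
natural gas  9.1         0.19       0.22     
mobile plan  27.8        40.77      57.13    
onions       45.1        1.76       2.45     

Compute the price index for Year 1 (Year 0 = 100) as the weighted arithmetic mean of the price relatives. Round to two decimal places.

131.31

cheese: 18.0 × (14.32/13.54) = 18.0 × 1.057607 = 19.0369
natural gas: 9.1 × (0.22/0.19) = 9.1 × 1.157895 = 10.5368
mobile plan: 27.8 × (57.13/40.77) = 27.8 × 1.401275 = 38.9555
onions: 45.1 × (2.45/1.76) = 45.1 × 1.392045 = 62.7813
Index = Σ wᵢ·(p₁ᵢ/p₀ᵢ) = 19.0369 + 10.5368 + 38.9555 + 62.7813 = 131.3105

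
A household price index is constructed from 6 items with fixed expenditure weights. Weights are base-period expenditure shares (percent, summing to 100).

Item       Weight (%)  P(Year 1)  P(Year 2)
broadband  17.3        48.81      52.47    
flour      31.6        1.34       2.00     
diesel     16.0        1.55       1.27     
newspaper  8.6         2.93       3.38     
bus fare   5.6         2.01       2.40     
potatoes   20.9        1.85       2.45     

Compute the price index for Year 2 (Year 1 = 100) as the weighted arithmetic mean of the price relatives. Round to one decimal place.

123.2

broadband: 17.3 × (52.47/48.81) = 17.3 × 1.074985 = 18.5972
flour: 31.6 × (2.00/1.34) = 31.6 × 1.492537 = 47.1642
diesel: 16.0 × (1.27/1.55) = 16.0 × 0.819355 = 13.1097
newspaper: 8.6 × (3.38/2.93) = 8.6 × 1.153584 = 9.9208
bus fare: 5.6 × (2.40/2.01) = 5.6 × 1.194030 = 6.6866
potatoes: 20.9 × (2.45/1.85) = 20.9 × 1.324324 = 27.6784
Index = Σ wᵢ·(p₁ᵢ/p₀ᵢ) = 18.5972 + 47.1642 + 13.1097 + 9.9208 + 6.6866 + 27.6784 = 123.1569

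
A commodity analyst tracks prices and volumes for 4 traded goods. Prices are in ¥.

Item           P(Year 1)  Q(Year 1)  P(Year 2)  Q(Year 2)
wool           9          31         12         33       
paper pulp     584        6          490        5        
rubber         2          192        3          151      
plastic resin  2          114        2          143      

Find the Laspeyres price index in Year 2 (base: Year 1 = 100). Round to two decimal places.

93.65

Laspeyres price index uses base-period quantities as weights.
ΣP(Year 2)·Q(Year 1) = 12×31 + 490×6 + 3×192 + 2×114 = 372 + 2940 + 576 + 228 = 4116
ΣP(Year 1)·Q(Year 1) = 9×31 + 584×6 + 2×192 + 2×114 = 279 + 3504 + 384 + 228 = 4395
Index = 4116 / 4395 × 100 = 93.6519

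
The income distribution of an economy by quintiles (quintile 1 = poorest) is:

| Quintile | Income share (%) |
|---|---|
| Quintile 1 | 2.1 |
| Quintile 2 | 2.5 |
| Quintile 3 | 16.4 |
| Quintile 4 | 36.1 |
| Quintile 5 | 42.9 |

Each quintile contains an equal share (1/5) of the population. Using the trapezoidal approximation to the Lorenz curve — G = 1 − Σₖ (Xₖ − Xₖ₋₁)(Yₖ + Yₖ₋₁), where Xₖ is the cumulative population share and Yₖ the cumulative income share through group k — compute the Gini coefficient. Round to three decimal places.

0.461

Cumulative income shares Yₖ: 0.0210, 0.0460, 0.2100, 0.5710, 1.0000
Σ (Xₖ−Xₖ₋₁)(Yₖ+Yₖ₋₁) = (1/5)(0.0210+0.0000) + (1/5)(0.0460+0.0210) + (1/5)(0.2100+0.0460) + (1/5)(0.5710+0.2100) + (1/5)(1.0000+0.5710)
  = 0.0042 + 0.0134 + 0.0512 + 0.1562 + 0.3142 = 0.5392
G = 1 − 0.5392 = 0.4608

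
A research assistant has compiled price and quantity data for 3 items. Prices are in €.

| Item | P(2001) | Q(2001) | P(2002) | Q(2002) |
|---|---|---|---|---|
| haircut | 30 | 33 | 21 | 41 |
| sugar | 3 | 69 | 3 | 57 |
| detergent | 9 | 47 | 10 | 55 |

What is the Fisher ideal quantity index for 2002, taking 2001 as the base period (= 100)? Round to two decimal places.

116.25

Laspeyres component (base-period weights):
ΣP(2001)Q(2002) = 30×41 + 3×57 + 9×55 = 1230 + 171 + 495 = 1896
ΣP(2001)Q(2001) = 30×33 + 3×69 + 9×47 = 990 + 207 + 423 = 1620
L = 1896 / 1620 × 100 = 117.0370
Paasche component (current-period weights):
ΣP(2002)Q(2002) = 21×41 + 3×57 + 10×55 = 861 + 171 + 550 = 1582
ΣP(2002)Q(2001) = 21×33 + 3×69 + 10×47 = 693 + 207 + 470 = 1370
P = 1582 / 1370 × 100 = 115.4745
Fisher = √(L × P) = √(117.0370 × 115.4745) = 116.2531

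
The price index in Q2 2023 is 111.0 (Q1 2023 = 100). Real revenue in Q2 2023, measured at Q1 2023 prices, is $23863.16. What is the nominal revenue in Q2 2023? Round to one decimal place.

26488.1

Nominal = Real × (Index/100) = 23863.16 × (111.0/100)
        = 23863.16 × 1.110 = 26488.1076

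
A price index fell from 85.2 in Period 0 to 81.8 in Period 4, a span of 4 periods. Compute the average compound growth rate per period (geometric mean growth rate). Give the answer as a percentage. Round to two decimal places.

-1.01%

Growth factor = (81.8/85.2)^(1/4) = (0.960094)^(1/4) = 0.989871
Growth rate = 0.989871 − 1 = -0.010129 = -1.0129%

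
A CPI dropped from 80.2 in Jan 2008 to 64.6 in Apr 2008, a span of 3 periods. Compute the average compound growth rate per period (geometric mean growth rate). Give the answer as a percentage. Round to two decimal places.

Growth factor = (64.6/80.2)^(1/3) = (0.805486)^(1/3) = 0.930435
Growth rate = 0.930435 − 1 = -0.069565 = -6.9565%

-6.96%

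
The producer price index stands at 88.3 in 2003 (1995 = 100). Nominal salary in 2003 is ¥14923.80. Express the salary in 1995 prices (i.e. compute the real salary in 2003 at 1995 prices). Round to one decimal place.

Real = Nominal ÷ (Index/100) = 14923.80 ÷ (88.3/100)
     = 14923.80 ÷ 0.883 = 16901.2458

16901.2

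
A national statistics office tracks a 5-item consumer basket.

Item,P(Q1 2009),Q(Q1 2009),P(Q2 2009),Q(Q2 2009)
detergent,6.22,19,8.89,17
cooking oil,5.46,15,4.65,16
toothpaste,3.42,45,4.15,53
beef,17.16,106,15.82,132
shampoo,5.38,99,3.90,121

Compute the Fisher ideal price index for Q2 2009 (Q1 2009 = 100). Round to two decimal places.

Laspeyres component (base-period weights):
ΣP(Q2 2009)Q(Q1 2009) = 8.89×19 + 4.65×15 + 4.15×45 + 15.82×106 + 3.90×99 = 168.91 + 69.75 + 186.75 + 1676.92 + 386.1 = 2488.43
ΣP(Q1 2009)Q(Q1 2009) = 6.22×19 + 5.46×15 + 3.42×45 + 17.16×106 + 5.38×99 = 118.18 + 81.9 + 153.9 + 1818.96 + 532.62 = 2705.56
L = 2488.43 / 2705.56 × 100 = 91.9747
Paasche component (current-period weights):
ΣP(Q2 2009)Q(Q2 2009) = 8.89×17 + 4.65×16 + 4.15×53 + 15.82×132 + 3.90×121 = 151.13 + 74.4 + 219.95 + 2088.24 + 471.9 = 3005.62
ΣP(Q1 2009)Q(Q2 2009) = 6.22×17 + 5.46×16 + 3.42×53 + 17.16×132 + 5.38×121 = 105.74 + 87.36 + 181.26 + 2265.12 + 650.98 = 3290.46
P = 3005.62 / 3290.46 × 100 = 91.3435
Fisher = √(L × P) = √(91.9747 × 91.3435) = 91.6585

91.66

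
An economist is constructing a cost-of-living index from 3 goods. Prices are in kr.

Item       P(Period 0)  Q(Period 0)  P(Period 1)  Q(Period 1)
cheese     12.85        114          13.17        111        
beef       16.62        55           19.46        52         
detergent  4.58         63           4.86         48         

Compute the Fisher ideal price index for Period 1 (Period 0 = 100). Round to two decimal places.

107.86

Laspeyres component (base-period weights):
ΣP(Period 1)Q(Period 0) = 13.17×114 + 19.46×55 + 4.86×63 = 1501.38 + 1070.3 + 306.18 = 2877.86
ΣP(Period 0)Q(Period 0) = 12.85×114 + 16.62×55 + 4.58×63 = 1464.9 + 914.1 + 288.54 = 2667.54
L = 2877.86 / 2667.54 × 100 = 107.8844
Paasche component (current-period weights):
ΣP(Period 1)Q(Period 1) = 13.17×111 + 19.46×52 + 4.86×48 = 1461.87 + 1011.92 + 233.28 = 2707.07
ΣP(Period 0)Q(Period 1) = 12.85×111 + 16.62×52 + 4.58×48 = 1426.35 + 864.24 + 219.84 = 2510.43
P = 2707.07 / 2510.43 × 100 = 107.8329
Fisher = √(L × P) = √(107.8844 × 107.8329) = 107.8587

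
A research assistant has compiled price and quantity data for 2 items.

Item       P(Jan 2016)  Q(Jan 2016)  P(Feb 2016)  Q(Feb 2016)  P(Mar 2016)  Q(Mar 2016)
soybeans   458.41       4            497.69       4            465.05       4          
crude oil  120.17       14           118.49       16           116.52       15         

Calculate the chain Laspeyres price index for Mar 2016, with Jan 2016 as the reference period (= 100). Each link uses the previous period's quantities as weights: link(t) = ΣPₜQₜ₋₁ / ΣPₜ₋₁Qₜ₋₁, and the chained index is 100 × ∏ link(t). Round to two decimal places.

Link Jan 2016→Feb 2016:
ΣP(Feb 2016)Q(Jan 2016) = 497.69×4 + 118.49×14 = 1990.76 + 1658.86 = 3649.62
ΣP(Jan 2016)Q(Jan 2016) = 458.41×4 + 120.17×14 = 1833.64 + 1682.38 = 3516.02
link = 3649.62/3516.02 = 1.037998
Link Feb 2016→Mar 2016:
ΣP(Mar 2016)Q(Feb 2016) = 465.05×4 + 116.52×16 = 1860.2 + 1864.32 = 3724.52
ΣP(Feb 2016)Q(Feb 2016) = 497.69×4 + 118.49×16 = 1990.76 + 1895.84 = 3886.6
link = 3724.52/3886.6 = 0.958298
Chained index = 100 × 1.037998 × 0.958298 = 99.4711

99.47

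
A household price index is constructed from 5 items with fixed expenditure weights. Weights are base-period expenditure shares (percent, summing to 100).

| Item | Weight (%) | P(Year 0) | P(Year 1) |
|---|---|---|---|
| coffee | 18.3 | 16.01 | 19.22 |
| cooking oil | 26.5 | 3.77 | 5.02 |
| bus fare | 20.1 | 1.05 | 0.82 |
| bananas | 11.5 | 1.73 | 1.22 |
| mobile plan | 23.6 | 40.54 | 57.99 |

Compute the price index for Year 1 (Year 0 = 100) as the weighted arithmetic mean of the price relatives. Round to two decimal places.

coffee: 18.3 × (19.22/16.01) = 18.3 × 1.200500 = 21.9691
cooking oil: 26.5 × (5.02/3.77) = 26.5 × 1.331565 = 35.2865
bus fare: 20.1 × (0.82/1.05) = 20.1 × 0.780952 = 15.6971
bananas: 11.5 × (1.22/1.73) = 11.5 × 0.705202 = 8.1098
mobile plan: 23.6 × (57.99/40.54) = 23.6 × 1.430439 = 33.7584
Index = Σ wᵢ·(p₁ᵢ/p₀ᵢ) = 21.9691 + 35.2865 + 15.6971 + 8.1098 + 33.7584 = 114.8209

114.82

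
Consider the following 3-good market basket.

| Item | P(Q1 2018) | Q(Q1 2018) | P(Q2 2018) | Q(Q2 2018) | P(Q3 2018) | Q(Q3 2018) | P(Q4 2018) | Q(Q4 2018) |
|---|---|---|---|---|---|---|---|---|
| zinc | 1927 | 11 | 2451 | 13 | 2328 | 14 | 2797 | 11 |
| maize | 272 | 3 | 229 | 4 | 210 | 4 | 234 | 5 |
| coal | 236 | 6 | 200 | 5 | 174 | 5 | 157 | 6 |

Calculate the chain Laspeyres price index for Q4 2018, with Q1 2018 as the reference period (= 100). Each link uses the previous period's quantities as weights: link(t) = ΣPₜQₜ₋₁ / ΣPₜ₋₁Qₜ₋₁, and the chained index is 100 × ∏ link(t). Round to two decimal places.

Link Q1 2018→Q2 2018:
ΣP(Q2 2018)Q(Q1 2018) = 2451×11 + 229×3 + 200×6 = 26961 + 687 + 1200 = 28848
ΣP(Q1 2018)Q(Q1 2018) = 1927×11 + 272×3 + 236×6 = 21197 + 816 + 1416 = 23429
link = 28848/23429 = 1.231295
Link Q2 2018→Q3 2018:
ΣP(Q3 2018)Q(Q2 2018) = 2328×13 + 210×4 + 174×5 = 30264 + 840 + 870 = 31974
ΣP(Q2 2018)Q(Q2 2018) = 2451×13 + 229×4 + 200×5 = 31863 + 916 + 1000 = 33779
link = 31974/33779 = 0.946564
Link Q3 2018→Q4 2018:
ΣP(Q4 2018)Q(Q3 2018) = 2797×14 + 234×4 + 157×5 = 39158 + 936 + 785 = 40879
ΣP(Q3 2018)Q(Q3 2018) = 2328×14 + 210×4 + 174×5 = 32592 + 840 + 870 = 34302
link = 40879/34302 = 1.191738
Chained index = 100 × 1.231295 × 0.946564 × 1.191738 = 138.8970

138.90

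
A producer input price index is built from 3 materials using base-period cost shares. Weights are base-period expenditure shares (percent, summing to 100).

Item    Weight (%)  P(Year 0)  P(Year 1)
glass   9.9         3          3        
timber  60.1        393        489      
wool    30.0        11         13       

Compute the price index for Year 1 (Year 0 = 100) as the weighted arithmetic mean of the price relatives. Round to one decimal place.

glass: 9.9 × (3/3) = 9.9 × 1.000000 = 9.9000
timber: 60.1 × (489/393) = 60.1 × 1.244275 = 74.7809
wool: 30.0 × (13/11) = 30.0 × 1.181818 = 35.4545
Index = Σ wᵢ·(p₁ᵢ/p₀ᵢ) = 9.9000 + 74.7809 + 35.4545 = 120.1355

120.1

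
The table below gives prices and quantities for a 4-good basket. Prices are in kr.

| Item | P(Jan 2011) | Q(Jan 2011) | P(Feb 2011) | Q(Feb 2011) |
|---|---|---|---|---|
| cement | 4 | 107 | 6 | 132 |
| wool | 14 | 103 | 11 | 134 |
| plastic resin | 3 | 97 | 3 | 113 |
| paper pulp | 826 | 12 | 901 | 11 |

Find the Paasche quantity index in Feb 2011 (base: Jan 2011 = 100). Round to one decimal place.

Paasche quantity index uses current-period prices as weights.
ΣP(Feb 2011)·Q(Feb 2011) = 6×132 + 11×134 + 3×113 + 901×11 = 792 + 1474 + 339 + 9911 = 12516
ΣP(Feb 2011)·Q(Jan 2011) = 6×107 + 11×103 + 3×97 + 901×12 = 642 + 1133 + 291 + 10812 = 12878
Index = 12516 / 12878 × 100 = 97.1890

97.2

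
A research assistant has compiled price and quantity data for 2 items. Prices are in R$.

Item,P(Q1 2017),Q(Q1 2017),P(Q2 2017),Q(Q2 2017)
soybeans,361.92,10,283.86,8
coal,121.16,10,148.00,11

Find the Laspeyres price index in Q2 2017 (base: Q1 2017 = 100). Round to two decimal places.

Laspeyres price index uses base-period quantities as weights.
ΣP(Q2 2017)·Q(Q1 2017) = 283.86×10 + 148.00×10 = 2838.6 + 1480 = 4318.6
ΣP(Q1 2017)·Q(Q1 2017) = 361.92×10 + 121.16×10 = 3619.2 + 1211.6 = 4830.8
Index = 4318.6 / 4830.8 × 100 = 89.3972

89.40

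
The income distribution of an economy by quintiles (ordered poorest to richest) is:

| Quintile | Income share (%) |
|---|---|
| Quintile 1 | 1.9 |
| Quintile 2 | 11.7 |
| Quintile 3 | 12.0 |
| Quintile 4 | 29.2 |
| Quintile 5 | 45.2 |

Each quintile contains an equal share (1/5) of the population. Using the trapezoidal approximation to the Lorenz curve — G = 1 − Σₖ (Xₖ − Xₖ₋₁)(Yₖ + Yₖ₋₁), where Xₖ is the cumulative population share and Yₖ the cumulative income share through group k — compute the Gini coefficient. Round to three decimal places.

Cumulative income shares Yₖ: 0.0190, 0.1360, 0.2560, 0.5480, 1.0000
Σ (Xₖ−Xₖ₋₁)(Yₖ+Yₖ₋₁) = (1/5)(0.0190+0.0000) + (1/5)(0.1360+0.0190) + (1/5)(0.2560+0.1360) + (1/5)(0.5480+0.2560) + (1/5)(1.0000+0.5480)
  = 0.0038 + 0.0310 + 0.0784 + 0.1608 + 0.3096 = 0.5836
G = 1 − 0.5836 = 0.4164

0.416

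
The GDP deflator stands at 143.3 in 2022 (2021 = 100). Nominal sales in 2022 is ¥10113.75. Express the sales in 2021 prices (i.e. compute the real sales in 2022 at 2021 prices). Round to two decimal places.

Real = Nominal ÷ (Index/100) = 10113.75 ÷ (143.3/100)
     = 10113.75 ÷ 1.433 = 7057.7460

7057.75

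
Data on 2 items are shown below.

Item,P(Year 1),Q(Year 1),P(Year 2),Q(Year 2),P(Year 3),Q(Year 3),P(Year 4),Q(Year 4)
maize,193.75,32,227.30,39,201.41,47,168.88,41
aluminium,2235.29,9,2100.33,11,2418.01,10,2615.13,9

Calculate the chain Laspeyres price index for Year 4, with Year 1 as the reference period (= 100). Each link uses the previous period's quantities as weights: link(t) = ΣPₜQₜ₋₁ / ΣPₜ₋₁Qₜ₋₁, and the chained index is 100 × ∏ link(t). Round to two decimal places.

108.60

Link Year 1→Year 2:
ΣP(Year 2)Q(Year 1) = 227.30×32 + 2100.33×9 = 7273.6 + 18902.97 = 26176.57
ΣP(Year 1)Q(Year 1) = 193.75×32 + 2235.29×9 = 6200 + 20117.61 = 26317.61
link = 26176.57/26317.61 = 0.994641
Link Year 2→Year 3:
ΣP(Year 3)Q(Year 2) = 201.41×39 + 2418.01×11 = 7854.99 + 26598.11 = 34453.1
ΣP(Year 2)Q(Year 2) = 227.30×39 + 2100.33×11 = 8864.7 + 23103.63 = 31968.33
link = 34453.1/31968.33 = 1.077726
Link Year 3→Year 4:
ΣP(Year 4)Q(Year 3) = 168.88×47 + 2615.13×10 = 7937.36 + 26151.3 = 34088.66
ΣP(Year 3)Q(Year 3) = 201.41×47 + 2418.01×10 = 9466.27 + 24180.1 = 33646.37
link = 34088.66/33646.37 = 1.013145
Chained index = 100 × 0.994641 × 1.077726 × 1.013145 = 108.6041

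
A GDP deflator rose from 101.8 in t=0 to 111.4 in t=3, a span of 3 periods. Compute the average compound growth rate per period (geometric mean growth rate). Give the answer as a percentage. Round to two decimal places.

3.05%

Growth factor = (111.4/101.8)^(1/3) = (1.094303)^(1/3) = 1.030495
Growth rate = 1.030495 − 1 = 0.030495 = 3.0495%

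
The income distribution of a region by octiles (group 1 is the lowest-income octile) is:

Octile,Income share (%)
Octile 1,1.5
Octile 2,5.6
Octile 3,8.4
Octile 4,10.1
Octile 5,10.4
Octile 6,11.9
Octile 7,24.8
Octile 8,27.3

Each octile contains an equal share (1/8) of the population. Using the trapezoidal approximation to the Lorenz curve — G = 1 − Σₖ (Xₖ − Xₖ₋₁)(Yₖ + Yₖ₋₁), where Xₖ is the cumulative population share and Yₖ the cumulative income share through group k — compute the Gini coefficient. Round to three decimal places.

0.359

Cumulative income shares Yₖ: 0.0150, 0.0710, 0.1550, 0.2560, 0.3600, 0.4790, 0.7270, 1.0000
Σ (Xₖ−Xₖ₋₁)(Yₖ+Yₖ₋₁) = (1/8)(0.0150+0.0000) + (1/8)(0.0710+0.0150) + (1/8)(0.1550+0.0710) + (1/8)(0.2560+0.1550) + (1/8)(0.3600+0.2560) + (1/8)(0.4790+0.3600) + (1/8)(0.7270+0.4790) + (1/8)(1.0000+0.7270)
  = 0.0019 + 0.0107 + 0.0282 + 0.0514 + 0.0770 + 0.1049 + 0.1507 + 0.2159 = 0.6407
G = 1 − 0.6407 = 0.3593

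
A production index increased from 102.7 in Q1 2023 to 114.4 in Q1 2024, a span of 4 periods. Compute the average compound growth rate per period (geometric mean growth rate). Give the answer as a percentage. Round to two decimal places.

2.73%

Growth factor = (114.4/102.7)^(1/4) = (1.113924)^(1/4) = 1.027339
Growth rate = 1.027339 − 1 = 0.027339 = 2.7339%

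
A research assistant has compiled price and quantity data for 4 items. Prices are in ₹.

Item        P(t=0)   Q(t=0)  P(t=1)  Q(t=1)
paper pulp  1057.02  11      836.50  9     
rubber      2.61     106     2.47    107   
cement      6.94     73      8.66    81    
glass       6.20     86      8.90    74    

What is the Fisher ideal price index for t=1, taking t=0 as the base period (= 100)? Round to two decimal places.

84.28

Laspeyres component (base-period weights):
ΣP(t=1)Q(t=0) = 836.50×11 + 2.47×106 + 8.66×73 + 8.90×86 = 9201.5 + 261.82 + 632.18 + 765.4 = 10860.9
ΣP(t=0)Q(t=0) = 1057.02×11 + 2.61×106 + 6.94×73 + 6.20×86 = 11627.22 + 276.66 + 506.62 + 533.2 = 12943.7
L = 10860.9 / 12943.7 × 100 = 83.9088
Paasche component (current-period weights):
ΣP(t=1)Q(t=1) = 836.50×9 + 2.47×107 + 8.66×81 + 8.90×74 = 7528.5 + 264.29 + 701.46 + 658.6 = 9152.85
ΣP(t=0)Q(t=1) = 1057.02×9 + 2.61×107 + 6.94×81 + 6.20×74 = 9513.18 + 279.27 + 562.14 + 458.8 = 10813.39
P = 9152.85 / 10813.39 × 100 = 84.6437
Fisher = √(L × P) = √(83.9088 × 84.6437) = 84.2754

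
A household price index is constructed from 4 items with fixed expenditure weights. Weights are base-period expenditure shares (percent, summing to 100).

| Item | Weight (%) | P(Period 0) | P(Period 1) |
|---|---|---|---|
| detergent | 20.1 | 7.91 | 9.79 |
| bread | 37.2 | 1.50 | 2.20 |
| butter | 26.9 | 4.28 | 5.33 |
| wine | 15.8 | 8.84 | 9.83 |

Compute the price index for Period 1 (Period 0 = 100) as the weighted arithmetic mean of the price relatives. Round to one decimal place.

detergent: 20.1 × (9.79/7.91) = 20.1 × 1.237674 = 24.8772
bread: 37.2 × (2.20/1.50) = 37.2 × 1.466667 = 54.5600
butter: 26.9 × (5.33/4.28) = 26.9 × 1.245327 = 33.4993
wine: 15.8 × (9.83/8.84) = 15.8 × 1.111991 = 17.5695
Index = Σ wᵢ·(p₁ᵢ/p₀ᵢ) = 24.8772 + 54.5600 + 33.4993 + 17.5695 = 130.5060

130.5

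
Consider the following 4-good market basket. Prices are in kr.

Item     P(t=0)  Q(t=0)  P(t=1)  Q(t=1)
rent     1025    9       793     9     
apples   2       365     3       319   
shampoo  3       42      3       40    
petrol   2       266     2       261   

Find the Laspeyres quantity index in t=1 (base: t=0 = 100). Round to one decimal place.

Laspeyres quantity index uses base-period prices as weights.
ΣP(t=0)·Q(t=1) = 1025×9 + 2×319 + 3×40 + 2×261 = 9225 + 638 + 120 + 522 = 10505
ΣP(t=0)·Q(t=0) = 1025×9 + 2×365 + 3×42 + 2×266 = 9225 + 730 + 126 + 532 = 10613
Index = 10505 / 10613 × 100 = 98.9824

99.0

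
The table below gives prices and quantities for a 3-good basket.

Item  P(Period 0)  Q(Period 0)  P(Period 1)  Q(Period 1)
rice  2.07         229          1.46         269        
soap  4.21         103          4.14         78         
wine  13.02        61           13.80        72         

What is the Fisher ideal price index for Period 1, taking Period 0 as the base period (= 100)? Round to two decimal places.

93.97

Laspeyres component (base-period weights):
ΣP(Period 1)Q(Period 0) = 1.46×229 + 4.14×103 + 13.80×61 = 334.34 + 426.42 + 841.8 = 1602.56
ΣP(Period 0)Q(Period 0) = 2.07×229 + 4.21×103 + 13.02×61 = 474.03 + 433.63 + 794.22 = 1701.88
L = 1602.56 / 1701.88 × 100 = 94.1641
Paasche component (current-period weights):
ΣP(Period 1)Q(Period 1) = 1.46×269 + 4.14×78 + 13.80×72 = 392.74 + 322.92 + 993.6 = 1709.26
ΣP(Period 0)Q(Period 1) = 2.07×269 + 4.21×78 + 13.02×72 = 556.83 + 328.38 + 937.44 = 1822.65
P = 1709.26 / 1822.65 × 100 = 93.7788
Fisher = √(L × P) = √(94.1641 × 93.7788) = 93.9713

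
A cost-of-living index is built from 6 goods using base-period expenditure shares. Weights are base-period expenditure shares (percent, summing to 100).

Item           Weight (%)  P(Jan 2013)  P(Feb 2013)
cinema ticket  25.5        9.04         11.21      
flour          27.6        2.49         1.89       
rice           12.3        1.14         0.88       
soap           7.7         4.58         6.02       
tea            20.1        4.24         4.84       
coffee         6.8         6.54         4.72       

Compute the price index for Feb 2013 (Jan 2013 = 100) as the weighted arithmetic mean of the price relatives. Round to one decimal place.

100.0

cinema ticket: 25.5 × (11.21/9.04) = 25.5 × 1.240044 = 31.6211
flour: 27.6 × (1.89/2.49) = 27.6 × 0.759036 = 20.9494
rice: 12.3 × (0.88/1.14) = 12.3 × 0.771930 = 9.4947
soap: 7.7 × (6.02/4.58) = 7.7 × 1.314410 = 10.1210
tea: 20.1 × (4.84/4.24) = 20.1 × 1.141509 = 22.9443
coffee: 6.8 × (4.72/6.54) = 6.8 × 0.721713 = 4.9076
Index = Σ wᵢ·(p₁ᵢ/p₀ᵢ) = 31.6211 + 20.9494 + 9.4947 + 10.1210 + 22.9443 + 4.9076 = 100.0382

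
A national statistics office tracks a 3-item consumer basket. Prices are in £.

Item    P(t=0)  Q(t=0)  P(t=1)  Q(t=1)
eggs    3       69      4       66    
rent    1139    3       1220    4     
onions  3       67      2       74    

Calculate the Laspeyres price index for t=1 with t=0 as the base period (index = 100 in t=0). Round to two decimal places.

106.41

Laspeyres price index uses base-period quantities as weights.
ΣP(t=1)·Q(t=0) = 4×69 + 1220×3 + 2×67 = 276 + 3660 + 134 = 4070
ΣP(t=0)·Q(t=0) = 3×69 + 1139×3 + 3×67 = 207 + 3417 + 201 = 3825
Index = 4070 / 3825 × 100 = 106.4052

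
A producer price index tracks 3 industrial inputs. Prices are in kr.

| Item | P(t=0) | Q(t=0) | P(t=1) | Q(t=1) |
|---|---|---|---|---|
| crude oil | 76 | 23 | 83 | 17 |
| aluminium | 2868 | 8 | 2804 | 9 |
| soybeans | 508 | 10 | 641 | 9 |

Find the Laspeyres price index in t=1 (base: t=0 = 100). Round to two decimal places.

103.29

Laspeyres price index uses base-period quantities as weights.
ΣP(t=1)·Q(t=0) = 83×23 + 2804×8 + 641×10 = 1909 + 22432 + 6410 = 30751
ΣP(t=0)·Q(t=0) = 76×23 + 2868×8 + 508×10 = 1748 + 22944 + 5080 = 29772
Index = 30751 / 29772 × 100 = 103.2883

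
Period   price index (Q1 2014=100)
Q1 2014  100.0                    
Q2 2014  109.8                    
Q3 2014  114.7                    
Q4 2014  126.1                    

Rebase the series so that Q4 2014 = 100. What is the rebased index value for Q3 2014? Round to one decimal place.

Rebased(Q3 2014) = 114.7 / 126.1 × 100 = 90.9596

91.0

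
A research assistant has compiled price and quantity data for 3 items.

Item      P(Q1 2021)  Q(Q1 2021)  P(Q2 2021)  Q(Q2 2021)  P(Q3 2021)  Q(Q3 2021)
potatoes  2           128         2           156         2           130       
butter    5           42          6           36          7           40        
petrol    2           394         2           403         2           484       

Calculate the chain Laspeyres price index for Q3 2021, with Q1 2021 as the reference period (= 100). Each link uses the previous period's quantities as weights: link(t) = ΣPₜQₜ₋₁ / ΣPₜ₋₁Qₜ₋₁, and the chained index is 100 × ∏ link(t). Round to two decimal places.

Link Q1 2021→Q2 2021:
ΣP(Q2 2021)Q(Q1 2021) = 2×128 + 6×42 + 2×394 = 256 + 252 + 788 = 1296
ΣP(Q1 2021)Q(Q1 2021) = 2×128 + 5×42 + 2×394 = 256 + 210 + 788 = 1254
link = 1296/1254 = 1.033493
Link Q2 2021→Q3 2021:
ΣP(Q3 2021)Q(Q2 2021) = 2×156 + 7×36 + 2×403 = 312 + 252 + 806 = 1370
ΣP(Q2 2021)Q(Q2 2021) = 2×156 + 6×36 + 2×403 = 312 + 216 + 806 = 1334
link = 1370/1334 = 1.026987
Chained index = 100 × 1.033493 × 1.026987 = 106.1383

106.14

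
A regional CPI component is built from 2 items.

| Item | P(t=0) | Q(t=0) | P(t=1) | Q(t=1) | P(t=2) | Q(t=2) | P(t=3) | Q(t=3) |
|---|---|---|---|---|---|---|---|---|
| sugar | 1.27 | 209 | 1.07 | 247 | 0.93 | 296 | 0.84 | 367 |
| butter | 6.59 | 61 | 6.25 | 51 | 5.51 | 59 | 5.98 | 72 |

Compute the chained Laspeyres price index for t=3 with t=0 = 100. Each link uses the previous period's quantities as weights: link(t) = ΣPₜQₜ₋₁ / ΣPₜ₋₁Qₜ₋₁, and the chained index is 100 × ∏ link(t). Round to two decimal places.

79.53

Link t=0→t=1:
ΣP(t=1)Q(t=0) = 1.07×209 + 6.25×61 = 223.63 + 381.25 = 604.88
ΣP(t=0)Q(t=0) = 1.27×209 + 6.59×61 = 265.43 + 401.99 = 667.42
link = 604.88/667.42 = 0.906296
Link t=1→t=2:
ΣP(t=2)Q(t=1) = 0.93×247 + 5.51×51 = 229.71 + 281.01 = 510.72
ΣP(t=1)Q(t=1) = 1.07×247 + 6.25×51 = 264.29 + 318.75 = 583.04
link = 510.72/583.04 = 0.875960
Link t=2→t=3:
ΣP(t=3)Q(t=2) = 0.84×296 + 5.98×59 = 248.64 + 352.82 = 601.46
ΣP(t=2)Q(t=2) = 0.93×296 + 5.51×59 = 275.28 + 325.09 = 600.37
link = 601.46/600.37 = 1.001816
Chained index = 100 × 0.906296 × 0.875960 × 1.001816 = 79.5321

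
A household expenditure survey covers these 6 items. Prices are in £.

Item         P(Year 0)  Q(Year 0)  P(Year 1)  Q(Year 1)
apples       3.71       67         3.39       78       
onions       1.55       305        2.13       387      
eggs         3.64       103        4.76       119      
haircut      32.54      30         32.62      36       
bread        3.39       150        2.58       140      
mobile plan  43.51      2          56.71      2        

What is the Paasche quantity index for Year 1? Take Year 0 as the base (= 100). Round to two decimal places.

116.09

Paasche quantity index uses current-period prices as weights.
ΣP(Year 1)·Q(Year 1) = 3.39×78 + 2.13×387 + 4.76×119 + 32.62×36 + 2.58×140 + 56.71×2 = 264.42 + 824.31 + 566.44 + 1174.32 + 361.2 + 113.42 = 3304.11
ΣP(Year 1)·Q(Year 0) = 3.39×67 + 2.13×305 + 4.76×103 + 32.62×30 + 2.58×150 + 56.71×2 = 227.13 + 649.65 + 490.28 + 978.6 + 387 + 113.42 = 2846.08
Index = 3304.11 / 2846.08 × 100 = 116.0934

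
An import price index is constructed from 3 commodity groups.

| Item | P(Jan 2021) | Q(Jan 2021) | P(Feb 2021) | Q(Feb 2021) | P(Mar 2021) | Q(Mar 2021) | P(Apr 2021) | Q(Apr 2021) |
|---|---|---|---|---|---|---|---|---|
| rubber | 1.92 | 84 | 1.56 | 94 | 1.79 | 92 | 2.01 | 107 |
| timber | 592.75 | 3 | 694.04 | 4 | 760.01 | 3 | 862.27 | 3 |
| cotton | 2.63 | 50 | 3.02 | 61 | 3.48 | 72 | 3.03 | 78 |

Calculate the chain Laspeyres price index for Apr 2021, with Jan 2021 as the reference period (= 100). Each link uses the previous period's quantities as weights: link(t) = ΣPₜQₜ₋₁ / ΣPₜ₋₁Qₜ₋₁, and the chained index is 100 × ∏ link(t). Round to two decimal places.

139.41

Link Jan 2021→Feb 2021:
ΣP(Feb 2021)Q(Jan 2021) = 1.56×84 + 694.04×3 + 3.02×50 = 131.04 + 2082.12 + 151 = 2364.16
ΣP(Jan 2021)Q(Jan 2021) = 1.92×84 + 592.75×3 + 2.63×50 = 161.28 + 1778.25 + 131.5 = 2071.03
link = 2364.16/2071.03 = 1.141538
Link Feb 2021→Mar 2021:
ΣP(Mar 2021)Q(Feb 2021) = 1.79×94 + 760.01×4 + 3.48×61 = 168.26 + 3040.04 + 212.28 = 3420.58
ΣP(Feb 2021)Q(Feb 2021) = 1.56×94 + 694.04×4 + 3.02×61 = 146.64 + 2776.16 + 184.22 = 3107.02
link = 3420.58/3107.02 = 1.100920
Link Mar 2021→Apr 2021:
ΣP(Apr 2021)Q(Mar 2021) = 2.01×92 + 862.27×3 + 3.03×72 = 184.92 + 2586.81 + 218.16 = 2989.89
ΣP(Mar 2021)Q(Mar 2021) = 1.79×92 + 760.01×3 + 3.48×72 = 164.68 + 2280.03 + 250.56 = 2695.27
link = 2989.89/2695.27 = 1.109310
Chained index = 100 × 1.141538 × 1.100920 × 1.109310 = 139.4117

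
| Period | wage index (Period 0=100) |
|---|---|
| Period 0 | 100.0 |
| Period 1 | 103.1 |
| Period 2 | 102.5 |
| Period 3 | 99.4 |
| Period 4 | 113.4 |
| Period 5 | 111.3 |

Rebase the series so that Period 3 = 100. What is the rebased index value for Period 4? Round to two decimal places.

114.08

Rebased(Period 4) = 113.4 / 99.4 × 100 = 114.0845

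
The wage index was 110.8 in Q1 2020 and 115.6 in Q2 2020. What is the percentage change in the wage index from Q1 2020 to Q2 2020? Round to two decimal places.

4.33%

Change = (115.6 − 110.8) / 110.8 × 100
       = 4.8 / 110.8 × 100 = 4.3321%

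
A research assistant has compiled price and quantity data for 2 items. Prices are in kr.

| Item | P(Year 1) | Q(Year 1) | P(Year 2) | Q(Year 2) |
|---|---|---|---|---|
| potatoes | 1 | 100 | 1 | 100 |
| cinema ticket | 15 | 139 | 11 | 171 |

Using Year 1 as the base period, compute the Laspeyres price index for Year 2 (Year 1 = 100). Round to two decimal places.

Laspeyres price index uses base-period quantities as weights.
ΣP(Year 2)·Q(Year 1) = 1×100 + 11×139 = 100 + 1529 = 1629
ΣP(Year 1)·Q(Year 1) = 1×100 + 15×139 = 100 + 2085 = 2185
Index = 1629 / 2185 × 100 = 74.5538

74.55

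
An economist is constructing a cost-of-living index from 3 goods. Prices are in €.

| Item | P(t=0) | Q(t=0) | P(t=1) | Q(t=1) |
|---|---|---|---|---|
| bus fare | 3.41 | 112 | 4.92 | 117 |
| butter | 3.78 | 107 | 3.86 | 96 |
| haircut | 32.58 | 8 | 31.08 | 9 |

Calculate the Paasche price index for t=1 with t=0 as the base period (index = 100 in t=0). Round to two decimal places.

Paasche price index uses current-period quantities as weights.
ΣP(t=1)·Q(t=1) = 4.92×117 + 3.86×96 + 31.08×9 = 575.64 + 370.56 + 279.72 = 1225.92
ΣP(t=0)·Q(t=1) = 3.41×117 + 3.78×96 + 32.58×9 = 398.97 + 362.88 + 293.22 = 1055.07
Index = 1225.92 / 1055.07 × 100 = 116.1932

116.19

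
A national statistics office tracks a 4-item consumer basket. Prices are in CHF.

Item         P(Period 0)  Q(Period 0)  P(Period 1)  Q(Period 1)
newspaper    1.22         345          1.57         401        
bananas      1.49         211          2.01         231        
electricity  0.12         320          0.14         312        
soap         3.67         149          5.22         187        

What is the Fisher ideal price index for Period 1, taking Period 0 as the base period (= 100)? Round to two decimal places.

135.58

Laspeyres component (base-period weights):
ΣP(Period 1)Q(Period 0) = 1.57×345 + 2.01×211 + 0.14×320 + 5.22×149 = 541.65 + 424.11 + 44.8 + 777.78 = 1788.34
ΣP(Period 0)Q(Period 0) = 1.22×345 + 1.49×211 + 0.12×320 + 3.67×149 = 420.9 + 314.39 + 38.4 + 546.83 = 1320.52
L = 1788.34 / 1320.52 × 100 = 135.4270
Paasche component (current-period weights):
ΣP(Period 1)Q(Period 1) = 1.57×401 + 2.01×231 + 0.14×312 + 5.22×187 = 629.57 + 464.31 + 43.68 + 976.14 = 2113.7
ΣP(Period 0)Q(Period 1) = 1.22×401 + 1.49×231 + 0.12×312 + 3.67×187 = 489.22 + 344.19 + 37.44 + 686.29 = 1557.14
P = 2113.7 / 1557.14 × 100 = 135.7425
Fisher = √(L × P) = √(135.4270 × 135.7425) = 135.5846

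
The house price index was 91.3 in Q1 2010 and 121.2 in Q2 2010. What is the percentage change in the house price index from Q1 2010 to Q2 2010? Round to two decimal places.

32.75%

Change = (121.2 − 91.3) / 91.3 × 100
       = 29.9 / 91.3 × 100 = 32.7492%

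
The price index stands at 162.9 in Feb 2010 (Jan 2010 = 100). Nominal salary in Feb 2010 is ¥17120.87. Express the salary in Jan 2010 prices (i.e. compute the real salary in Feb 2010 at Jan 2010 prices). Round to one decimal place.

Real = Nominal ÷ (Index/100) = 17120.87 ÷ (162.9/100)
     = 17120.87 ÷ 1.629 = 10510.0491

10510.0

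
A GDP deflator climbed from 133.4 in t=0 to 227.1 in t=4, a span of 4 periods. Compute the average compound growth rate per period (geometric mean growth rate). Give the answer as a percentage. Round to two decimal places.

Growth factor = (227.1/133.4)^(1/4) = (1.702399)^(1/4) = 1.142261
Growth rate = 1.142261 − 1 = 0.142261 = 14.2261%

14.23%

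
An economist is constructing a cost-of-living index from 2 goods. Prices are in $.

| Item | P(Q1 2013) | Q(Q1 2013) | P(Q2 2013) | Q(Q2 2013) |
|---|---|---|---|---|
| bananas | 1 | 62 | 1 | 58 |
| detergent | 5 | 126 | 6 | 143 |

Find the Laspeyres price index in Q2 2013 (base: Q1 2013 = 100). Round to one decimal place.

Laspeyres price index uses base-period quantities as weights.
ΣP(Q2 2013)·Q(Q1 2013) = 1×62 + 6×126 = 62 + 756 = 818
ΣP(Q1 2013)·Q(Q1 2013) = 1×62 + 5×126 = 62 + 630 = 692
Index = 818 / 692 × 100 = 118.2081

118.2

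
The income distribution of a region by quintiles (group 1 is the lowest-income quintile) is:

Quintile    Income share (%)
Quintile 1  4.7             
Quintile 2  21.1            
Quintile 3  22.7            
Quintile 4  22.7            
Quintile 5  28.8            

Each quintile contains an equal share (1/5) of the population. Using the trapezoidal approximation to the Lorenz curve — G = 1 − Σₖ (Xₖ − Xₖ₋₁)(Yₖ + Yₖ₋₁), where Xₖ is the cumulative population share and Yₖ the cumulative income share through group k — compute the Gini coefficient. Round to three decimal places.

Cumulative income shares Yₖ: 0.0470, 0.2580, 0.4850, 0.7120, 1.0000
Σ (Xₖ−Xₖ₋₁)(Yₖ+Yₖ₋₁) = (1/5)(0.0470+0.0000) + (1/5)(0.2580+0.0470) + (1/5)(0.4850+0.2580) + (1/5)(0.7120+0.4850) + (1/5)(1.0000+0.7120)
  = 0.0094 + 0.0610 + 0.1486 + 0.2394 + 0.3424 = 0.8008
G = 1 − 0.8008 = 0.1992

0.199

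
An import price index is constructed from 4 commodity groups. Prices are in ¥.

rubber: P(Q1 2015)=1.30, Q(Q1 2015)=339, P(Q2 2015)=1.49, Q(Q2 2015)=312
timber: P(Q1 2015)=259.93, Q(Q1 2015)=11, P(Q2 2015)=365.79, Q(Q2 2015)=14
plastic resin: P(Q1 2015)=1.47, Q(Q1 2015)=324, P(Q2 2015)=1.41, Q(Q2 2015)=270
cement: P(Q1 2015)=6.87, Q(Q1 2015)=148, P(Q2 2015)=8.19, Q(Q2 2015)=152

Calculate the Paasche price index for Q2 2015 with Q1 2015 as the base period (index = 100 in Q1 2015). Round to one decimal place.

Paasche price index uses current-period quantities as weights.
ΣP(Q2 2015)·Q(Q2 2015) = 1.49×312 + 365.79×14 + 1.41×270 + 8.19×152 = 464.88 + 5121.06 + 380.7 + 1244.88 = 7211.52
ΣP(Q1 2015)·Q(Q2 2015) = 1.30×312 + 259.93×14 + 1.47×270 + 6.87×152 = 405.6 + 3639.02 + 396.9 + 1044.24 = 5485.76
Index = 7211.52 / 5485.76 × 100 = 131.4589

131.5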